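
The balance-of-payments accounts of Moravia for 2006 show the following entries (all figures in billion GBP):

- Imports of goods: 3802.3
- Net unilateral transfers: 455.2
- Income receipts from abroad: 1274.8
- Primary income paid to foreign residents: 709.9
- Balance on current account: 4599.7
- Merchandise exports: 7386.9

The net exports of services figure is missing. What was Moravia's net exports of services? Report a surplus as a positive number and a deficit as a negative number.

-5.0

Current account = goods balance + services balance + net primary income + net secondary income
Sum of the known components = 4604.7
Net exports of services = CA - (known components) = 4599.7 - 4604.7 = -5.0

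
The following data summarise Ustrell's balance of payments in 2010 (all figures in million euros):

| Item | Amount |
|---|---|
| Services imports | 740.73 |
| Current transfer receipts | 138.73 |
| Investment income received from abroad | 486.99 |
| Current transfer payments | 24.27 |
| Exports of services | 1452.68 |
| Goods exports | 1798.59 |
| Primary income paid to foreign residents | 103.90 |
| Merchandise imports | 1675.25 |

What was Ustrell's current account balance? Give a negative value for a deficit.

1332.84

Goods balance = 1798.59 - 1675.25 = 123.34
Services balance = 1452.68 - 740.73 = 711.95
Trade balance (goods + services) = 123.34 + 711.95 = 835.29
Net primary income = 486.99 - 103.90 = 383.09
Net secondary income = 138.73 - 24.27 = 114.46
Current account = 835.29 + 383.09 + 114.46 = 1332.84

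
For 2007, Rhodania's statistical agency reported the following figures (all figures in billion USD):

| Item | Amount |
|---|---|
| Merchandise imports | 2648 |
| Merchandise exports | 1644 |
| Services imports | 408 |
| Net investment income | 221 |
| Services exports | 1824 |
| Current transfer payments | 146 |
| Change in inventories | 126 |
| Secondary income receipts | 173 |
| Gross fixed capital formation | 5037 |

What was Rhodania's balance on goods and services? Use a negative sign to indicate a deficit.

412

Goods balance = 1644 - 2648 = -1004
Services balance = 1824 - 408 = 1416
Trade balance (goods + services) = -1004 + 1416 = 412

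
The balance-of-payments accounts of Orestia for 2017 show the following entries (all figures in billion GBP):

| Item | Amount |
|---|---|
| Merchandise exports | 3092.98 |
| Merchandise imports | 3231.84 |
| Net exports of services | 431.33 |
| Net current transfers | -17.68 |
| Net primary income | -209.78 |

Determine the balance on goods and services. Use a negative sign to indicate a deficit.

292.47

Goods balance = 3092.98 - 3231.84 = -138.86
Services balance = 431.33
Trade balance (goods + services) = -138.86 + 431.33 = 292.47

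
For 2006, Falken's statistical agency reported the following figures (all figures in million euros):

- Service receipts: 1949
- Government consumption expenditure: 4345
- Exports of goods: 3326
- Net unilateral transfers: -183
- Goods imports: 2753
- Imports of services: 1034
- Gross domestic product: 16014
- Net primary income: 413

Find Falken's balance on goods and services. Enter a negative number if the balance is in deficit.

1488

Goods balance = 3326 - 2753 = 573
Services balance = 1949 - 1034 = 915
Trade balance (goods + services) = 573 + 915 = 1488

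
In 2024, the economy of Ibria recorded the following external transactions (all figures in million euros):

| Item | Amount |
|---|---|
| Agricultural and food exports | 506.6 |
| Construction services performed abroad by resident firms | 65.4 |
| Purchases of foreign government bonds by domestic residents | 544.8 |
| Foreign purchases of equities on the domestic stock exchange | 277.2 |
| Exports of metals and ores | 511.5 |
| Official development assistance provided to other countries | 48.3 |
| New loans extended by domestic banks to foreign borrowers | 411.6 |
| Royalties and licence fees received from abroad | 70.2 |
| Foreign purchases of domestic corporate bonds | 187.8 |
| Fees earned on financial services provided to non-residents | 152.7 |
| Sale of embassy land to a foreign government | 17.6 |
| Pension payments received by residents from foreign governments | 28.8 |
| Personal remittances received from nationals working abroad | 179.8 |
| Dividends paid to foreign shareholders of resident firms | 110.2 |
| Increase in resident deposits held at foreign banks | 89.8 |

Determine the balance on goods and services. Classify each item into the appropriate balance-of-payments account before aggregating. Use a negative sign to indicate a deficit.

1306.4

Goods: 506.6 + 511.5 = 1018.1
Services: 70.2 + 152.7 + 65.4 = 288.3
Trade balance = 1018.1 + 288.3 = 1306.4
(Excluded from the trade balance — financial account: purchases of foreign government bonds by domestic residents 544.8, foreign purchases of equities on the domestic stock exchange 277.2, new loans extended by domestic banks to foreign borrowers 411.6, foreign purchases of domestic corporate bonds 187.8, increase in resident deposits held at foreign banks 89.8; secondary income: official development assistance provided to other countries 48.3, pension payments received by residents from foreign governments 28.8, personal remittances received from nationals working abroad 179.8; capital account: sale of embassy land to a foreign government 17.6; primary income: dividends paid to foreign shareholders of resident firms 110.2.)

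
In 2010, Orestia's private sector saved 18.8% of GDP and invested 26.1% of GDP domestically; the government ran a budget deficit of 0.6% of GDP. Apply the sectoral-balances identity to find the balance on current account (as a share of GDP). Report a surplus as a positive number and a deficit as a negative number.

-7.9

By the sectoral-balances identity, CA = (S_private - I) + (T - G).
Private balance = 18.8 - 26.1 = -7.3
Government balance (T - G) = -0.6
CA = -7.3 + (-0.6) = -7.9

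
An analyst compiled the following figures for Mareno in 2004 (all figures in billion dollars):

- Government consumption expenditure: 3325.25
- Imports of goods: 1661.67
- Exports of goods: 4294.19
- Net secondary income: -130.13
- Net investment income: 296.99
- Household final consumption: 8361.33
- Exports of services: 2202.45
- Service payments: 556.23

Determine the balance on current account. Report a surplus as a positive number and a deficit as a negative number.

Goods balance = 4294.19 - 1661.67 = 2632.52
Services balance = 2202.45 - 556.23 = 1646.22
Trade balance (goods + services) = 2632.52 + 1646.22 = 4278.74
Net primary income = 296.99
Net secondary income = -130.13
Current account = 4278.74 + 296.99 + (-130.13) = 4445.60

4445.60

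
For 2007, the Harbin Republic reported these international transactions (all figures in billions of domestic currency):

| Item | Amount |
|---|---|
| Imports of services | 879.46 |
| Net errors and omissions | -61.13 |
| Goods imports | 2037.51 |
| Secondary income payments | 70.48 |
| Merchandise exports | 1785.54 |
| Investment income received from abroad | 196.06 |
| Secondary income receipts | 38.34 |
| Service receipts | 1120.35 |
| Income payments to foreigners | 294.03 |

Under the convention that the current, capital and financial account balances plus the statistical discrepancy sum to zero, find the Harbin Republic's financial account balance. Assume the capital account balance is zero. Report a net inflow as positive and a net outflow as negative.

Goods balance = 1785.54 - 2037.51 = -251.97
Services balance = 1120.35 - 879.46 = 240.89
Trade balance (goods + services) = -251.97 + 240.89 = -11.08
Net primary income = 196.06 - 294.03 = -97.97
Net secondary income = 38.34 - 70.48 = -32.14
Current account = -11.08 + (-97.97) + (-32.14) = -141.19
Financial account = -(-141.19 + (-61.13)) = 202.32

202.32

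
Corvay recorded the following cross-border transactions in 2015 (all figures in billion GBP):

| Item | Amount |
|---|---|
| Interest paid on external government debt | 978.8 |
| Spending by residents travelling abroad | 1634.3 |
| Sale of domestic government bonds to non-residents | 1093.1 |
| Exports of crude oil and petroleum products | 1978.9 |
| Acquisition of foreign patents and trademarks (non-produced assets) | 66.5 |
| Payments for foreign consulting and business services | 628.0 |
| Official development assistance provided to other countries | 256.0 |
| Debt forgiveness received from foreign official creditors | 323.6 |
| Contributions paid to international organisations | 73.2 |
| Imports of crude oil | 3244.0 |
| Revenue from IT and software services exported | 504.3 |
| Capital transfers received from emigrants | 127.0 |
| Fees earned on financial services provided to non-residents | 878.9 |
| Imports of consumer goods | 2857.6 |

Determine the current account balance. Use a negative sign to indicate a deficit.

-6309.8

Goods: 1978.9 - 3244.0 - 2857.6 = -4122.7
Services: -628.0 + 878.9 + 504.3 - 1634.3 = -879.1
Primary income: -978.8
Secondary income: -73.2 - 256.0 = -329.2
Current account = (-4122.7) + (-879.1) + (-978.8) + (-329.2) = -6309.8
(Excluded from the current account — financial account: sale of domestic government bonds to non-residents 1093.1; capital account: acquisition of foreign patents and trademarks (non-produced assets) 66.5, debt forgiveness received from foreign official creditors 323.6, capital transfers received from emigrants 127.0.)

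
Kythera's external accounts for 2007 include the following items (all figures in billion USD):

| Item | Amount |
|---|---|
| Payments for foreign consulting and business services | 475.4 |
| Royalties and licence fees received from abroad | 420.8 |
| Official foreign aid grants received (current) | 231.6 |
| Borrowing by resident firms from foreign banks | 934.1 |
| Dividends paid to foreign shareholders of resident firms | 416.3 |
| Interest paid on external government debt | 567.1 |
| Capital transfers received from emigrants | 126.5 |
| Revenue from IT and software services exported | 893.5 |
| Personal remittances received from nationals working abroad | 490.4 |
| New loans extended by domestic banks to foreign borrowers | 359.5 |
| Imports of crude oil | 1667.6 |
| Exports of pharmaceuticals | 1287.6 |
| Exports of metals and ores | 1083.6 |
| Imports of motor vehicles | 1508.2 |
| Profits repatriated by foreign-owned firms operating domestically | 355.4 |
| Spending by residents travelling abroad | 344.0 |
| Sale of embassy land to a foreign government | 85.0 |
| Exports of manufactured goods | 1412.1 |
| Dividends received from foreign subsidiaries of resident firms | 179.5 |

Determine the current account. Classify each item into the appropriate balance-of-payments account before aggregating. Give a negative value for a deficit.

665.1

Goods: 1083.6 + 1287.6 - 1508.2 - 1667.6 + 1412.1 = 607.5
Services: -344.0 + 893.5 + 420.8 - 475.4 = 494.9
Primary income: -416.3 - 355.4 + 179.5 - 567.1 = -1159.3
Secondary income: 490.4 + 231.6 = 722.0
Current account = 607.5 + 494.9 + (-1159.3) + 722.0 = 665.1
(Excluded from the current account — financial account: borrowing by resident firms from foreign banks 934.1, new loans extended by domestic banks to foreign borrowers 359.5; capital account: capital transfers received from emigrants 126.5, sale of embassy land to a foreign government 85.0.)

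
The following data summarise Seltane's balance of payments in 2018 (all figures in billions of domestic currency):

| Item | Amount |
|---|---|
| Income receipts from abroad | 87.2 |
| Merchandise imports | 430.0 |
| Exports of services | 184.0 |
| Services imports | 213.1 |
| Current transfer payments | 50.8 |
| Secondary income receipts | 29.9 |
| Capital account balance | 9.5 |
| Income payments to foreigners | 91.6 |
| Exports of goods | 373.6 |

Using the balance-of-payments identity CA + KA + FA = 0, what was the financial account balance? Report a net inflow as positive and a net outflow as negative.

101.3

Goods balance = 373.6 - 430.0 = -56.4
Services balance = 184.0 - 213.1 = -29.1
Trade balance (goods + services) = -56.4 + (-29.1) = -85.5
Net primary income = 87.2 - 91.6 = -4.4
Net secondary income = 29.9 - 50.8 = -20.9
Current account = -85.5 + (-4.4) + (-20.9) = -110.8
Financial account = -(-110.8 + 9.5) = 101.3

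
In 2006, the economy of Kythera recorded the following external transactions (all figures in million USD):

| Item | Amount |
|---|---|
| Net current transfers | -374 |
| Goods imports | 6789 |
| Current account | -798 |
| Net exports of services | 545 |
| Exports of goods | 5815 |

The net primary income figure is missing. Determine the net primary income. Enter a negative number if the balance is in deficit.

5

Current account = goods balance + services balance + net primary income + net secondary income
Sum of the known components = -803
Net primary income = CA - (known components) = -798 - (-803) = 5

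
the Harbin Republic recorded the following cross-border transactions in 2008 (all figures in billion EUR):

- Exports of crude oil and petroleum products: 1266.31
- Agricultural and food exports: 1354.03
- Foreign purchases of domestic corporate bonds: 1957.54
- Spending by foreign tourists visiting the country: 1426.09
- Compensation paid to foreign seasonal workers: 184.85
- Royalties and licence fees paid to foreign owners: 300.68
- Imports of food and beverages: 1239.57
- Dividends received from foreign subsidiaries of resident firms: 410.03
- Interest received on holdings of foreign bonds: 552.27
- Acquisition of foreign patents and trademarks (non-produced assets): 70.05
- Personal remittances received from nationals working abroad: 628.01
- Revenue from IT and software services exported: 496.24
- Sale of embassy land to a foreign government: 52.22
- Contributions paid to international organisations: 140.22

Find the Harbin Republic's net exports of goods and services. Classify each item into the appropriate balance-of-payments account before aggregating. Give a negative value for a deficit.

3002.42

Goods: 1354.03 - 1239.57 + 1266.31 = 1380.77
Services: 496.24 - 300.68 + 1426.09 = 1621.65
Trade balance = 1380.77 + 1621.65 = 3002.42
(Excluded from the trade balance — financial account: foreign purchases of domestic corporate bonds 1957.54; primary income: compensation paid to foreign seasonal workers 184.85, dividends received from foreign subsidiaries of resident firms 410.03, interest received on holdings of foreign bonds 552.27; capital account: acquisition of foreign patents and trademarks (non-produced assets) 70.05, sale of embassy land to a foreign government 52.22; secondary income: personal remittances received from nationals working abroad 628.01, contributions paid to international organisations 140.22.)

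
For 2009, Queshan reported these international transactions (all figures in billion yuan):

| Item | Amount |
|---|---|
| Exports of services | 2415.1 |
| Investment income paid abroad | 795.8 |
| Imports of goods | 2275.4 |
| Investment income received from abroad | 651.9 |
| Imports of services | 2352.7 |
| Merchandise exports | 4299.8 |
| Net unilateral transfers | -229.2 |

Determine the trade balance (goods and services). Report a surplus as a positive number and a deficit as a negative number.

2086.8

Goods balance = 4299.8 - 2275.4 = 2024.4
Services balance = 2415.1 - 2352.7 = 62.4
Trade balance (goods + services) = 2024.4 + 62.4 = 2086.8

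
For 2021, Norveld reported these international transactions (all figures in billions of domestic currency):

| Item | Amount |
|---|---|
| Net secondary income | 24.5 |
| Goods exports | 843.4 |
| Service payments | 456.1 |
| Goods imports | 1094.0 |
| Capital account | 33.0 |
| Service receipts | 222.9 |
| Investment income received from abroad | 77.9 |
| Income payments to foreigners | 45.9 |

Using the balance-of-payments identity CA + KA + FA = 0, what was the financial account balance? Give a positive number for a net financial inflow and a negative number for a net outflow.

394.3

Goods balance = 843.4 - 1094.0 = -250.6
Services balance = 222.9 - 456.1 = -233.2
Trade balance (goods + services) = -250.6 + (-233.2) = -483.8
Net primary income = 77.9 - 45.9 = 32.0
Net secondary income = 24.5
Current account = -483.8 + 32.0 + 24.5 = -427.3
Financial account = -(-427.3 + 33.0) = 394.3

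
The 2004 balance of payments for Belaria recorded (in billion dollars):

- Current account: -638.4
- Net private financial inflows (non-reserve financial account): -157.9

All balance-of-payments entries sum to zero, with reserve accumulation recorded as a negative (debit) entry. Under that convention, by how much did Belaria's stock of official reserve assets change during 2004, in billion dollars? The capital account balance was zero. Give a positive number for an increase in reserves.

-796.3

Official reserve transactions balance = -((-638.4) + (-157.9)) = 796.3
An accumulation of reserves is recorded as a debit (negative entry), so the change in the stock of reserves is the negative of that balance.
Change in official reserves = -(796.3) = -796.3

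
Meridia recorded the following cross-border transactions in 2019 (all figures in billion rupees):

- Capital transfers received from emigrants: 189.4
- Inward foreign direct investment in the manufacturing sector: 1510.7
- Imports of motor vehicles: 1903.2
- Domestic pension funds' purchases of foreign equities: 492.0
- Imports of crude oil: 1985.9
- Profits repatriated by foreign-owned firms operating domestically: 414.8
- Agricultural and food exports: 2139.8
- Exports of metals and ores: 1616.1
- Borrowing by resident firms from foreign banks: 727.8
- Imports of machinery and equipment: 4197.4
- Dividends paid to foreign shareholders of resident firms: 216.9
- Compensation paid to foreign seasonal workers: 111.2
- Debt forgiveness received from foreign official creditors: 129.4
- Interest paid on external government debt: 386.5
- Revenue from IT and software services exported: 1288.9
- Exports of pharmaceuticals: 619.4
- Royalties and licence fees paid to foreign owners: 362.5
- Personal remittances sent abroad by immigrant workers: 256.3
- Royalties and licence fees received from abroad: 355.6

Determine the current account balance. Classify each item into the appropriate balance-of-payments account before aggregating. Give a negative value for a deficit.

-3814.9

Goods: 2139.8 + 619.4 - 4197.4 + 1616.1 - 1985.9 - 1903.2 = -3711.2
Services: 355.6 - 362.5 + 1288.9 = 1282.0
Primary income: -414.8 - 216.9 - 386.5 - 111.2 = -1129.4
Secondary income: -256.3
Current account = (-3711.2) + 1282.0 + (-1129.4) + (-256.3) = -3814.9
(Excluded from the current account — capital account: capital transfers received from emigrants 189.4, debt forgiveness received from foreign official creditors 129.4; financial account: inward foreign direct investment in the manufacturing sector 1510.7, domestic pension funds' purchases of foreign equities 492.0, borrowing by resident firms from foreign banks 727.8.)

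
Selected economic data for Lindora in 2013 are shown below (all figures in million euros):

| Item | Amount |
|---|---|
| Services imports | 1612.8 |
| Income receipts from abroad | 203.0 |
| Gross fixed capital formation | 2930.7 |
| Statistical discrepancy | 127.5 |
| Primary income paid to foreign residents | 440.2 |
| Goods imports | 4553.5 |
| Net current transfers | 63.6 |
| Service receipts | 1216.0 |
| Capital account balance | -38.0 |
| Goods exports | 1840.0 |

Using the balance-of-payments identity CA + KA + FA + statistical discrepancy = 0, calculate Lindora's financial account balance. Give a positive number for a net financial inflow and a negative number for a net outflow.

Goods balance = 1840.0 - 4553.5 = -2713.5
Services balance = 1216.0 - 1612.8 = -396.8
Trade balance (goods + services) = -2713.5 + (-396.8) = -3110.3
Net primary income = 203.0 - 440.2 = -237.2
Net secondary income = 63.6
Current account = -3110.3 + (-237.2) + 63.6 = -3283.9
Financial account = -(-3283.9 + (-38.0) + 127.5) = 3194.4

3194.4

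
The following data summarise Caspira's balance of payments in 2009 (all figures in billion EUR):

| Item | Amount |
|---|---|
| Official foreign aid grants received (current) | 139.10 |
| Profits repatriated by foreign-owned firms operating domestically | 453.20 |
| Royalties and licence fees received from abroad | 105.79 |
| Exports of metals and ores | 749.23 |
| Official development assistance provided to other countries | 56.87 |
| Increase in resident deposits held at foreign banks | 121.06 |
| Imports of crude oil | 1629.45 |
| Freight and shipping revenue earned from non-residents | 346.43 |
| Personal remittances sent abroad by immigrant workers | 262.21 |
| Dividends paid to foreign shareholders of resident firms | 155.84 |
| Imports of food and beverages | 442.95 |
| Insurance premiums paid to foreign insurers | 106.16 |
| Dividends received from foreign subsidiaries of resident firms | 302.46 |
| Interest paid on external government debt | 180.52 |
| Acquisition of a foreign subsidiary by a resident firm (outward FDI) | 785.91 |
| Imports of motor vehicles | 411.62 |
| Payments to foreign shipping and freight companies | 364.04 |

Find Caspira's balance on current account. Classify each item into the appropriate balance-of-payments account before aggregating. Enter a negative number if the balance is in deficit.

Goods: -1629.45 + 749.23 - 411.62 - 442.95 = -1734.79
Services: 346.43 - 106.16 - 364.04 + 105.79 = -17.98
Primary income: -453.20 - 155.84 + 302.46 - 180.52 = -487.10
Secondary income: -262.21 + 139.10 - 56.87 = -179.98
Current account = (-1734.79) + (-17.98) + (-487.10) + (-179.98) = -2419.85
(Excluded from the current account — financial account: increase in resident deposits held at foreign banks 121.06, acquisition of a foreign subsidiary by a resident firm (outward FDI) 785.91.)

-2419.85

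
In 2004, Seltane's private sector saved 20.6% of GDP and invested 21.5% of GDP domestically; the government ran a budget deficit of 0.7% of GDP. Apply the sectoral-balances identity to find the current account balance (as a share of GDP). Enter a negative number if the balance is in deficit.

By the sectoral-balances identity, CA = (S_private - I) + (T - G).
Private balance = 20.6 - 21.5 = -0.9
Government balance (T - G) = -0.7
CA = -0.9 + (-0.7) = -1.6

-1.6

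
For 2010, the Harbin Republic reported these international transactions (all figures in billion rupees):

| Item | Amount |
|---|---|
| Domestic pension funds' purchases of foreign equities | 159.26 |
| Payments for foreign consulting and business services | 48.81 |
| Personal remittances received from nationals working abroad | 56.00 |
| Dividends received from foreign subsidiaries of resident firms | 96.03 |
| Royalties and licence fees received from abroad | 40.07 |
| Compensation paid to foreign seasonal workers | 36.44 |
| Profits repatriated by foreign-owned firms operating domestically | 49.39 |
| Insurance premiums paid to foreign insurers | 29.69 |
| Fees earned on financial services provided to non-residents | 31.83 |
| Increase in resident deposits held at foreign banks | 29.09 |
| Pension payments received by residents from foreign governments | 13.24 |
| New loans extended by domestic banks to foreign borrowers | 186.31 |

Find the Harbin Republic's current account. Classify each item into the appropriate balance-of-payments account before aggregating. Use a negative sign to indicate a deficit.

72.84

Services: 31.83 + 40.07 - 29.69 - 48.81 = -6.60
Primary income: -49.39 - 36.44 + 96.03 = 10.20
Secondary income: 13.24 + 56.00 = 69.24
Current account = (-6.60) + 10.20 + 69.24 = 72.84
(Excluded from the current account — financial account: domestic pension funds' purchases of foreign equities 159.26, increase in resident deposits held at foreign banks 29.09, new loans extended by domestic banks to foreign borrowers 186.31.)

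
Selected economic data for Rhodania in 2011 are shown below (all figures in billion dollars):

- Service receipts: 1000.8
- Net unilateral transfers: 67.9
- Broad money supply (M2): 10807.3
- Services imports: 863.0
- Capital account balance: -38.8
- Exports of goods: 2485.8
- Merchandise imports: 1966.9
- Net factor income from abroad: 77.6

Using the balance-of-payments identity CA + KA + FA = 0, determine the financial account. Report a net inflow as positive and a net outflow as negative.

Goods balance = 2485.8 - 1966.9 = 518.9
Services balance = 1000.8 - 863.0 = 137.8
Trade balance (goods + services) = 518.9 + 137.8 = 656.7
Net primary income = 77.6
Net secondary income = 67.9
Current account = 656.7 + 77.6 + 67.9 = 802.2
Financial account = -(802.2 + (-38.8)) = -763.4

-763.4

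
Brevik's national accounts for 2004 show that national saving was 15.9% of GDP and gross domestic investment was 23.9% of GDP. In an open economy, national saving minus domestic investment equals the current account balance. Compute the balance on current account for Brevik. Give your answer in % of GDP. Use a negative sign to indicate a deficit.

-8.0

S - I = CA (net lending to the rest of the world).
CA = S - I = 15.9 - 23.9 = -8.0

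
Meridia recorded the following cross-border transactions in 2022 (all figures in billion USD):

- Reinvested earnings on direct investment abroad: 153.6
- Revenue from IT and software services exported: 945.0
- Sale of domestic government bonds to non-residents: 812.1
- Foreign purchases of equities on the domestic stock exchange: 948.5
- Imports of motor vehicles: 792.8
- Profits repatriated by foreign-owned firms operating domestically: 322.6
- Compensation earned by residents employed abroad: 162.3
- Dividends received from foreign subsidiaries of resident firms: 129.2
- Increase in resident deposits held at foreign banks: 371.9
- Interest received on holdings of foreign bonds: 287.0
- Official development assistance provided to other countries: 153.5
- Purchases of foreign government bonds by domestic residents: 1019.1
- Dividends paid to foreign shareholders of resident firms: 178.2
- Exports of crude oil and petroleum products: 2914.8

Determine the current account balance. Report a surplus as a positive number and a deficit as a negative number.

Goods: -792.8 + 2914.8 = 2122.0
Services: 945.0
Primary income: 287.0 + 153.6 + 162.3 - 178.2 - 322.6 + 129.2 = 231.3
Secondary income: -153.5
Current account = 2122.0 + 945.0 + 231.3 + (-153.5) = 3144.8
(Excluded from the current account — financial account: sale of domestic government bonds to non-residents 812.1, foreign purchases of equities on the domestic stock exchange 948.5, increase in resident deposits held at foreign banks 371.9, purchases of foreign government bonds by domestic residents 1019.1.)

3144.8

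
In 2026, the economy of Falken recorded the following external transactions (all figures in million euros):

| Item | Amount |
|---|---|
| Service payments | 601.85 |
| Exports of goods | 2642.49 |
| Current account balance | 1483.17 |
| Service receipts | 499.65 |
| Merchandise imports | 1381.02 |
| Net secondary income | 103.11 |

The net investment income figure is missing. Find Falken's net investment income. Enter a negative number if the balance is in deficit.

220.79

Current account = goods balance + services balance + net primary income + net secondary income
Sum of the known components = 1262.38
Net investment income = CA - (known components) = 1483.17 - 1262.38 = 220.79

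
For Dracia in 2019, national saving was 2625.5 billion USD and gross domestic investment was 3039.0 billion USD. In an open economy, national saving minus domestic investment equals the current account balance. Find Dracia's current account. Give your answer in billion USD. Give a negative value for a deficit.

-413.5

S - I = CA (net lending to the rest of the world).
CA = S - I = 2625.5 - 3039.0 = -413.5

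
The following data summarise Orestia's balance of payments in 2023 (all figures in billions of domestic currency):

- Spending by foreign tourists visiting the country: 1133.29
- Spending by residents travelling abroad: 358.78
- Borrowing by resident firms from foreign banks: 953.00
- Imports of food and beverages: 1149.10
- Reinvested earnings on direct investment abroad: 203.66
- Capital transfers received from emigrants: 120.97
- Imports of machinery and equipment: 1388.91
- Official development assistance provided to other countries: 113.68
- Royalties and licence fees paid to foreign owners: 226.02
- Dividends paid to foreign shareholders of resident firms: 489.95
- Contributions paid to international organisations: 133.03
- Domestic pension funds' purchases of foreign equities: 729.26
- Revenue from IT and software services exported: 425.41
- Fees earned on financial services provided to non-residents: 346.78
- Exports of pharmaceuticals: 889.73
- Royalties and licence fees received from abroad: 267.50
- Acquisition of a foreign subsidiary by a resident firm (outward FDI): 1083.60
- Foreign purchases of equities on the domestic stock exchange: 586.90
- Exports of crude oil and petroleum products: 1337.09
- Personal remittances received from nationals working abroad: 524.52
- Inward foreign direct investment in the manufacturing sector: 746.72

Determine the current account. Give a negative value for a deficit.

1268.51

Goods: 889.73 - 1149.10 - 1388.91 + 1337.09 = -311.19
Services: 267.50 - 358.78 - 226.02 + 425.41 + 1133.29 + 346.78 = 1588.18
Primary income: -489.95 + 203.66 = -286.29
Secondary income: 524.52 - 133.03 - 113.68 = 277.81
Current account = (-311.19) + 1588.18 + (-286.29) + 277.81 = 1268.51
(Excluded from the current account — financial account: borrowing by resident firms from foreign banks 953.00, domestic pension funds' purchases of foreign equities 729.26, acquisition of a foreign subsidiary by a resident firm (outward FDI) 1083.60, foreign purchases of equities on the domestic stock exchange 586.90, inward foreign direct investment in the manufacturing sector 746.72; capital account: capital transfers received from emigrants 120.97.)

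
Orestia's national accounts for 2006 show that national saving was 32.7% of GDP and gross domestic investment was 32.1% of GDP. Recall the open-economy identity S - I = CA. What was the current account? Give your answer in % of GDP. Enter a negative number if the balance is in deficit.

S - I = CA (net lending to the rest of the world).
CA = S - I = 32.7 - 32.1 = 0.6

0.6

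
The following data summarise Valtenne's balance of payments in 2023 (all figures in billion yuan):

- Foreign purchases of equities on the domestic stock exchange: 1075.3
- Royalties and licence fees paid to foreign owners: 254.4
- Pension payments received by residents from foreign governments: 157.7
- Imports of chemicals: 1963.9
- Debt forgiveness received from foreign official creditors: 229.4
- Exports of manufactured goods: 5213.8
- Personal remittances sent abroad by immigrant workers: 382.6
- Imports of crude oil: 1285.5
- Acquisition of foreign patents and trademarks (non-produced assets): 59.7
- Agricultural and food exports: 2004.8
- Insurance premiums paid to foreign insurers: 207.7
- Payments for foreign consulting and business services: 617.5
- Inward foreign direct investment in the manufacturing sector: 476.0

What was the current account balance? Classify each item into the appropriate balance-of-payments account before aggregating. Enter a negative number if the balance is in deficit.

2664.7

Goods: -1285.5 + 2004.8 - 1963.9 + 5213.8 = 3969.2
Services: -254.4 - 617.5 - 207.7 = -1079.6
Secondary income: 157.7 - 382.6 = -224.9
Current account = 3969.2 + (-1079.6) + (-224.9) = 2664.7
(Excluded from the current account — financial account: foreign purchases of equities on the domestic stock exchange 1075.3, inward foreign direct investment in the manufacturing sector 476.0; capital account: debt forgiveness received from foreign official creditors 229.4, acquisition of foreign patents and trademarks (non-produced assets) 59.7.)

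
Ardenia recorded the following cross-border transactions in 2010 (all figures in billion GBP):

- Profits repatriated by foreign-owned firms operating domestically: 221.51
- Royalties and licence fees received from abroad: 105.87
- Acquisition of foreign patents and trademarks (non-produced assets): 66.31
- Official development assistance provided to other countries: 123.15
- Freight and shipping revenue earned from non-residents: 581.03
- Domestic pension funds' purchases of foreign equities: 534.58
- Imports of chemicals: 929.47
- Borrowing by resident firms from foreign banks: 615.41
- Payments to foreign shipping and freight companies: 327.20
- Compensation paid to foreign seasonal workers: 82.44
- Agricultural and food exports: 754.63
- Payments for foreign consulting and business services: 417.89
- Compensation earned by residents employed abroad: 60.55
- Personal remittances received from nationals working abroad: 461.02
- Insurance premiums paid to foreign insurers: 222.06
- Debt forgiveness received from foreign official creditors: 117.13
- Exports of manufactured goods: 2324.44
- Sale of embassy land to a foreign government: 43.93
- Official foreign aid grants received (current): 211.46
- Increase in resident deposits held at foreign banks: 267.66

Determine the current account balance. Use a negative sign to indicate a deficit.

Goods: -929.47 + 2324.44 + 754.63 = 2149.60
Services: -327.20 + 105.87 - 222.06 - 417.89 + 581.03 = -280.25
Primary income: -221.51 + 60.55 - 82.44 = -243.40
Secondary income: 461.02 + 211.46 - 123.15 = 549.33
Current account = 2149.60 + (-280.25) + (-243.40) + 549.33 = 2175.28
(Excluded from the current account — capital account: acquisition of foreign patents and trademarks (non-produced assets) 66.31, debt forgiveness received from foreign official creditors 117.13, sale of embassy land to a foreign government 43.93; financial account: domestic pension funds' purchases of foreign equities 534.58, borrowing by resident firms from foreign banks 615.41, increase in resident deposits held at foreign banks 267.66.)

2175.28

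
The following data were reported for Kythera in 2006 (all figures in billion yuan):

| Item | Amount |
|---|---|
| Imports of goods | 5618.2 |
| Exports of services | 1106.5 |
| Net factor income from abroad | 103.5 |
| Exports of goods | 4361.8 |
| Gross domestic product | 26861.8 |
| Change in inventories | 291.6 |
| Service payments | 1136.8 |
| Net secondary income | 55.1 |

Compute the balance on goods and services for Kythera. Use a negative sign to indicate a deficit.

Goods balance = 4361.8 - 5618.2 = -1256.4
Services balance = 1106.5 - 1136.8 = -30.3
Trade balance (goods + services) = -1256.4 + (-30.3) = -1286.7

-1286.7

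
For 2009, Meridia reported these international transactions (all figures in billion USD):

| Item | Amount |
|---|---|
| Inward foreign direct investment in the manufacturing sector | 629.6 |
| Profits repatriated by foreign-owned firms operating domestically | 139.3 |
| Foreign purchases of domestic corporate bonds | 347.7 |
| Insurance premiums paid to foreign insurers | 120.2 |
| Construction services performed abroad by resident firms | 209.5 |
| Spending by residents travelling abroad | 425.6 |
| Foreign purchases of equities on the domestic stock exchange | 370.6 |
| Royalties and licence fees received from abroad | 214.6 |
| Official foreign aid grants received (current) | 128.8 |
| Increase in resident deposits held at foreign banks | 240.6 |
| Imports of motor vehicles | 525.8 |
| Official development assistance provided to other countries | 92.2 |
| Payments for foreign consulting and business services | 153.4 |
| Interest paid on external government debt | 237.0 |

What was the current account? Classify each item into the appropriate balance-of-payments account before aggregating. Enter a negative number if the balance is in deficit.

Goods: -525.8
Services: -120.2 - 153.4 + 209.5 - 425.6 + 214.6 = -275.1
Primary income: -237.0 - 139.3 = -376.3
Secondary income: 128.8 - 92.2 = 36.6
Current account = (-525.8) + (-275.1) + (-376.3) + 36.6 = -1140.6
(Excluded from the current account — financial account: inward foreign direct investment in the manufacturing sector 629.6, foreign purchases of domestic corporate bonds 347.7, foreign purchases of equities on the domestic stock exchange 370.6, increase in resident deposits held at foreign banks 240.6.)

-1140.6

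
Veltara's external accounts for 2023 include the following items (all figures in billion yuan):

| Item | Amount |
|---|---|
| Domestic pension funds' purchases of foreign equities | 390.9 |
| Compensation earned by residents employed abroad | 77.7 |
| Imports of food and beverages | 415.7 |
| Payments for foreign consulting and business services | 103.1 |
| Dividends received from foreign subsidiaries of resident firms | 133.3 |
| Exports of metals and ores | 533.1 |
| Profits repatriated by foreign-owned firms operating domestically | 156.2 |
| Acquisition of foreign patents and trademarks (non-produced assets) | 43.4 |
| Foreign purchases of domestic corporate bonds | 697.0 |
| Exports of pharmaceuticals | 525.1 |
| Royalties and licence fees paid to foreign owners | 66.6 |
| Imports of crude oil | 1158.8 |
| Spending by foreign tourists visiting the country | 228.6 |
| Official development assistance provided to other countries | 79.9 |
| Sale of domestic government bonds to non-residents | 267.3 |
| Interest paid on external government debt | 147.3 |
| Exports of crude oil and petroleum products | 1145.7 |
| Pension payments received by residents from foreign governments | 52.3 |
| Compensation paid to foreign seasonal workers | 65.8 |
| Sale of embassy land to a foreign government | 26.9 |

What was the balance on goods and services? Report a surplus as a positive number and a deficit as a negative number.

688.3

Goods: -1158.8 - 415.7 + 1145.7 + 525.1 + 533.1 = 629.4
Services: -103.1 + 228.6 - 66.6 = 58.9
Trade balance = 629.4 + 58.9 = 688.3
(Excluded from the trade balance — financial account: domestic pension funds' purchases of foreign equities 390.9, foreign purchases of domestic corporate bonds 697.0, sale of domestic government bonds to non-residents 267.3; primary income: compensation earned by residents employed abroad 77.7, dividends received from foreign subsidiaries of resident firms 133.3, profits repatriated by foreign-owned firms operating domestically 156.2, interest paid on external government debt 147.3, compensation paid to foreign seasonal workers 65.8; capital account: acquisition of foreign patents and trademarks (non-produced assets) 43.4, sale of embassy land to a foreign government 26.9; secondary income: official development assistance provided to other countries 79.9, pension payments received by residents from foreign governments 52.3.)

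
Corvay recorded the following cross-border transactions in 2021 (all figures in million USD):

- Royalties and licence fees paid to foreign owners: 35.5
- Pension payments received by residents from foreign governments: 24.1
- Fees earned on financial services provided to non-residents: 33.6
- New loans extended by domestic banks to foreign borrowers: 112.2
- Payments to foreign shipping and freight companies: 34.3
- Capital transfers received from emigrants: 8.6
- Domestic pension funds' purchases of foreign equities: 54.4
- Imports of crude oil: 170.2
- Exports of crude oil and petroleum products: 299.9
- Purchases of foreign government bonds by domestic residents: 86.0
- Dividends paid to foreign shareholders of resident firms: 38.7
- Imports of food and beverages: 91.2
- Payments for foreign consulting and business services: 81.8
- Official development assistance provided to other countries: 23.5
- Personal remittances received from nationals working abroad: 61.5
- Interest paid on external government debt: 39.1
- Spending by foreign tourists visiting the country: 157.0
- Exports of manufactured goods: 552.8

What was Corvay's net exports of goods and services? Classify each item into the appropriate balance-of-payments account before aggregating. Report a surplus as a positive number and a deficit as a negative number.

630.3

Goods: -170.2 - 91.2 + 299.9 + 552.8 = 591.3
Services: 33.6 - 81.8 + 157.0 - 35.5 - 34.3 = 39.0
Trade balance = 591.3 + 39.0 = 630.3
(Excluded from the trade balance — secondary income: pension payments received by residents from foreign governments 24.1, official development assistance provided to other countries 23.5, personal remittances received from nationals working abroad 61.5; financial account: new loans extended by domestic banks to foreign borrowers 112.2, domestic pension funds' purchases of foreign equities 54.4, purchases of foreign government bonds by domestic residents 86.0; capital account: capital transfers received from emigrants 8.6; primary income: dividends paid to foreign shareholders of resident firms 38.7, interest paid on external government debt 39.1.)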